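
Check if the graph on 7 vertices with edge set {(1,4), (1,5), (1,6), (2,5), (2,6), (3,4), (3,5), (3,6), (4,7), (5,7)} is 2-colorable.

Step 1: Attempt 2-coloring using BFS:
  Start at vertex 1, assign color 0
  Color vertex 4 with color 1 (neighbor of 1)
  Color vertex 5 with color 1 (neighbor of 1)
  Color vertex 6 with color 1 (neighbor of 1)
  Color vertex 3 with color 0 (neighbor of 4)
  Color vertex 7 with color 0 (neighbor of 4)
  Color vertex 2 with color 0 (neighbor of 5)

Step 2: 2-coloring succeeded. No conflicts found.
  Set A (color 0): {1, 2, 3, 7}
  Set B (color 1): {4, 5, 6}

The graph is bipartite with partition {1, 2, 3, 7}, {4, 5, 6}.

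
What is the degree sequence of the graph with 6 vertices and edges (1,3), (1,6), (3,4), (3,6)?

Step 1: Count edges incident to each vertex:
  deg(1) = 2 (neighbors: 3, 6)
  deg(2) = 0 (neighbors: none)
  deg(3) = 3 (neighbors: 1, 4, 6)
  deg(4) = 1 (neighbors: 3)
  deg(5) = 0 (neighbors: none)
  deg(6) = 2 (neighbors: 1, 3)

Step 2: Sort degrees in non-increasing order:
  Degrees: [2, 0, 3, 1, 0, 2] -> sorted: [3, 2, 2, 1, 0, 0]

Degree sequence: [3, 2, 2, 1, 0, 0]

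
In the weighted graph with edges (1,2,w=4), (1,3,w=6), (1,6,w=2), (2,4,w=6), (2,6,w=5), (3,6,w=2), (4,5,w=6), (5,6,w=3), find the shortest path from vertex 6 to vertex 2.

Step 1: Build adjacency list with weights:
  1: 2(w=4), 3(w=6), 6(w=2)
  2: 1(w=4), 4(w=6), 6(w=5)
  3: 1(w=6), 6(w=2)
  4: 2(w=6), 5(w=6)
  5: 4(w=6), 6(w=3)
  6: 1(w=2), 2(w=5), 3(w=2), 5(w=3)

Step 2: Apply Dijkstra's algorithm from vertex 6:
  Visit vertex 6 (distance=0)
    Update dist[1] = 2
    Update dist[2] = 5
    Update dist[3] = 2
    Update dist[5] = 3
  Visit vertex 1 (distance=2)
  Visit vertex 3 (distance=2)
  Visit vertex 5 (distance=3)
    Update dist[4] = 9
  Visit vertex 2 (distance=5)

Step 3: Shortest path: 6 -> 2
Total weight: 5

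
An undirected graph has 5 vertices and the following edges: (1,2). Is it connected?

Step 1: Build adjacency list from edges:
  1: 2
  2: 1
  3: (none)
  4: (none)
  5: (none)

Step 2: Run BFS/DFS from vertex 1:
  Visited: {1, 2}
  Reached 2 of 5 vertices

Step 3: Only 2 of 5 vertices reached. Graph is disconnected.
Connected components: {1, 2}, {3}, {4}, {5}
Answer: No, the graph is not connected (4 components).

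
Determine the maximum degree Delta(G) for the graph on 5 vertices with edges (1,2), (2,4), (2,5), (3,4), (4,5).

Step 1: Count edges incident to each vertex:
  deg(1) = 1 (neighbors: 2)
  deg(2) = 3 (neighbors: 1, 4, 5)
  deg(3) = 1 (neighbors: 4)
  deg(4) = 3 (neighbors: 2, 3, 5)
  deg(5) = 2 (neighbors: 2, 4)

Step 2: Find maximum:
  max(1, 3, 1, 3, 2) = 3 (vertex 2)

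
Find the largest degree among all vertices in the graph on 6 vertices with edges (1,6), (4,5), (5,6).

Step 1: Count edges incident to each vertex:
  deg(1) = 1 (neighbors: 6)
  deg(2) = 0 (neighbors: none)
  deg(3) = 0 (neighbors: none)
  deg(4) = 1 (neighbors: 5)
  deg(5) = 2 (neighbors: 4, 6)
  deg(6) = 2 (neighbors: 1, 5)

Step 2: Find maximum:
  max(1, 0, 0, 1, 2, 2) = 2 (vertex 5)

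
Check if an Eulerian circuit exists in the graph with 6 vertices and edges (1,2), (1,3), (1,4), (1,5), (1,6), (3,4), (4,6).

Step 1: Find the degree of each vertex:
  deg(1) = 5
  deg(2) = 1
  deg(3) = 2
  deg(4) = 3
  deg(5) = 1
  deg(6) = 2

Step 2: Count vertices with odd degree:
  Odd-degree vertices: 1, 2, 4, 5 (4 total)

Step 3: Apply Euler's theorem:
  - Eulerian circuit exists iff graph is connected and all vertices have even degree
  - Eulerian path exists iff graph is connected and has 0 or 2 odd-degree vertices

Graph has 4 odd-degree vertices (need 0 or 2).
Neither Eulerian path nor Eulerian circuit exists.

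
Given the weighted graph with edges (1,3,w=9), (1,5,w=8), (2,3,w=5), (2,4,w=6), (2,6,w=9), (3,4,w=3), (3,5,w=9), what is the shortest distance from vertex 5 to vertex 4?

Step 1: Build adjacency list with weights:
  1: 3(w=9), 5(w=8)
  2: 3(w=5), 4(w=6), 6(w=9)
  3: 1(w=9), 2(w=5), 4(w=3), 5(w=9)
  4: 2(w=6), 3(w=3)
  5: 1(w=8), 3(w=9)
  6: 2(w=9)

Step 2: Apply Dijkstra's algorithm from vertex 5:
  Visit vertex 5 (distance=0)
    Update dist[1] = 8
    Update dist[3] = 9
  Visit vertex 1 (distance=8)
  Visit vertex 3 (distance=9)
    Update dist[2] = 14
    Update dist[4] = 12
  Visit vertex 4 (distance=12)

Step 3: Shortest path: 5 -> 3 -> 4
Total weight: 9 + 3 = 12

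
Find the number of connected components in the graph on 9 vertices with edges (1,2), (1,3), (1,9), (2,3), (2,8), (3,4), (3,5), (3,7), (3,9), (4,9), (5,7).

Step 1: Build adjacency list from edges:
  1: 2, 3, 9
  2: 1, 3, 8
  3: 1, 2, 4, 5, 7, 9
  4: 3, 9
  5: 3, 7
  6: (none)
  7: 3, 5
  8: 2
  9: 1, 3, 4

Step 2: Run BFS/DFS from vertex 1:
  Visited: {1, 2, 3, 9, 8, 4, 5, 7}
  Reached 8 of 9 vertices

Step 3: Only 8 of 9 vertices reached. Graph is disconnected.
Connected components: {1, 2, 3, 4, 5, 7, 8, 9}, {6}
Number of connected components: 2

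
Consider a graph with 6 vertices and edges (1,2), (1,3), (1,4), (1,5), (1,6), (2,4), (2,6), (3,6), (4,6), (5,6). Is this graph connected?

Step 1: Build adjacency list from edges:
  1: 2, 3, 4, 5, 6
  2: 1, 4, 6
  3: 1, 6
  4: 1, 2, 6
  5: 1, 6
  6: 1, 2, 3, 4, 5

Step 2: Run BFS/DFS from vertex 1:
  Visited: {1, 2, 3, 4, 5, 6}
  Reached 6 of 6 vertices

Step 3: All 6 vertices reached from vertex 1, so the graph is connected.
Answer: Yes, the graph is connected.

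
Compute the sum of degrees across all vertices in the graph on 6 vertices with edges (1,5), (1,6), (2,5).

Step 1: Count edges incident to each vertex:
  deg(1) = 2 (neighbors: 5, 6)
  deg(2) = 1 (neighbors: 5)
  deg(3) = 0 (neighbors: none)
  deg(4) = 0 (neighbors: none)
  deg(5) = 2 (neighbors: 1, 2)
  deg(6) = 1 (neighbors: 1)

Step 2: Sum all degrees:
  2 + 1 + 0 + 0 + 2 + 1 = 6

Verification: sum of degrees = 2 * |E| = 2 * 3 = 6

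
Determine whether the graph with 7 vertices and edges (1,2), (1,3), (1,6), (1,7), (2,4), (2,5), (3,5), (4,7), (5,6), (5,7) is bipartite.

Step 1: Attempt 2-coloring using BFS:
  Start at vertex 1, assign color 0
  Color vertex 2 with color 1 (neighbor of 1)
  Color vertex 3 with color 1 (neighbor of 1)
  Color vertex 6 with color 1 (neighbor of 1)
  Color vertex 7 with color 1 (neighbor of 1)
  Color vertex 4 with color 0 (neighbor of 2)
  Color vertex 5 with color 0 (neighbor of 2)

Step 2: 2-coloring succeeded. No conflicts found.
  Set A (color 0): {1, 4, 5}
  Set B (color 1): {2, 3, 6, 7}

The graph is bipartite with partition {1, 4, 5}, {2, 3, 6, 7}.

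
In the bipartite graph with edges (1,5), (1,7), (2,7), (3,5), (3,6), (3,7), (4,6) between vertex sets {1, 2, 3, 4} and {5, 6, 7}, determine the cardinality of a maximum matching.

Step 1: List the neighbors of each left vertex:
  1: 5, 7
  2: 7
  3: 5, 6, 7
  4: 6

Step 2: Greedily match left vertices, then look for augmenting paths:
  Match 1 -- 5
  Match 2 -- 7
  Match 3 -- 6
  No augmenting path remains.

Step 3: Verify this is maximum:
  Matching size 3 = min(|L|, |R|) = min(4, 3), which is an upper bound, so this matching is maximum.

Maximum matching: {(1,5), (2,7), (3,6)}
Size: 3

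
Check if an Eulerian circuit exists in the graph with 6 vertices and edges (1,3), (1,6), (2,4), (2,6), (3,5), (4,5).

Step 1: Find the degree of each vertex:
  deg(1) = 2
  deg(2) = 2
  deg(3) = 2
  deg(4) = 2
  deg(5) = 2
  deg(6) = 2

Step 2: Count vertices with odd degree:
  All vertices have even degree (0 odd-degree vertices)

Step 3: Apply Euler's theorem:
  - Eulerian circuit exists iff graph is connected and all vertices have even degree
  - Eulerian path exists iff graph is connected and has 0 or 2 odd-degree vertices

Graph is connected with 0 odd-degree vertices.
Both Eulerian circuit and Eulerian path exist.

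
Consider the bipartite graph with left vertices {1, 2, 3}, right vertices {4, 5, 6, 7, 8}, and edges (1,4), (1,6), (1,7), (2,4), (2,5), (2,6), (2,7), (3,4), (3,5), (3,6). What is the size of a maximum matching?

Step 1: List the neighbors of each left vertex:
  1: 4, 6, 7
  2: 4, 5, 6, 7
  3: 4, 5, 6

Step 2: Greedily match left vertices, then look for augmenting paths:
  Match 1 -- 4
  Match 2 -- 5
  Match 3 -- 6
  No augmenting path remains.

Step 3: Verify this is maximum:
  Matching size 3 = min(|L|, |R|) = min(3, 5), which is an upper bound, so this matching is maximum.

Maximum matching: {(1,4), (2,5), (3,6)}
Size: 3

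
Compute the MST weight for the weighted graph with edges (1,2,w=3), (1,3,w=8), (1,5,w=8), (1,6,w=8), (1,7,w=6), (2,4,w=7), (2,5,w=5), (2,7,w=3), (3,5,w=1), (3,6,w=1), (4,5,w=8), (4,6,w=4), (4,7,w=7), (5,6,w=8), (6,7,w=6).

Apply Kruskal's algorithm (sort edges by weight, add if no cycle):

Sorted edges by weight:
  (3,6) w=1
  (3,5) w=1
  (1,2) w=3
  (2,7) w=3
  (4,6) w=4
  (2,5) w=5
  (1,7) w=6
  (6,7) w=6
  (2,4) w=7
  (4,7) w=7
  (1,6) w=8
  (1,3) w=8
  (1,5) w=8
  (4,5) w=8
  (5,6) w=8

Add edge (3,6) w=1 -- no cycle. Running total: 1
Add edge (3,5) w=1 -- no cycle. Running total: 2
Add edge (1,2) w=3 -- no cycle. Running total: 5
Add edge (2,7) w=3 -- no cycle. Running total: 8
Add edge (4,6) w=4 -- no cycle. Running total: 12
Add edge (2,5) w=5 -- no cycle. Running total: 17

MST edges: (3,6,w=1), (3,5,w=1), (1,2,w=3), (2,7,w=3), (4,6,w=4), (2,5,w=5)
Total MST weight: 1 + 1 + 3 + 3 + 4 + 5 = 17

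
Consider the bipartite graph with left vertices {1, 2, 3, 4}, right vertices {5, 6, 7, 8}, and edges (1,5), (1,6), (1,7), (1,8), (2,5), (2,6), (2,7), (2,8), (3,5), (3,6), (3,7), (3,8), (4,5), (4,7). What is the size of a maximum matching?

Step 1: List the neighbors of each left vertex:
  1: 5, 6, 7, 8
  2: 5, 6, 7, 8
  3: 5, 6, 7, 8
  4: 5, 7

Step 2: Greedily match left vertices, then look for augmenting paths:
  Match 1 -- 8
  Match 2 -- 6
  Match 3 -- 7
  Match 4 -- 5
  No augmenting path remains.

Step 3: Verify this is maximum:
  Matching size 4 = min(|L|, |R|) = min(4, 4), which is an upper bound, so this matching is maximum.

Maximum matching: {(1,8), (2,6), (3,7), (4,5)}
Size: 4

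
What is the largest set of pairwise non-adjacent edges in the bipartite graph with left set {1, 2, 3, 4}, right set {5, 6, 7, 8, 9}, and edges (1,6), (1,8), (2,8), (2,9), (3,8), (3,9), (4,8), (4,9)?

Step 1: List the neighbors of each left vertex:
  1: 6, 8
  2: 8, 9
  3: 8, 9
  4: 8, 9

Step 2: Greedily match left vertices, then look for augmenting paths:
  Match 1 -- 6
  Match 2 -- 8
  Match 3 -- 9
  No augmenting path remains.

Step 3: Verify this is maximum:
  Matching has size 3. The vertex set {1, 8, 9} covers every edge and has size 3; any matching has at most one edge per cover vertex, so 3 is maximum (König's theorem).

Maximum matching: {(1,6), (2,8), (3,9)}
Size: 3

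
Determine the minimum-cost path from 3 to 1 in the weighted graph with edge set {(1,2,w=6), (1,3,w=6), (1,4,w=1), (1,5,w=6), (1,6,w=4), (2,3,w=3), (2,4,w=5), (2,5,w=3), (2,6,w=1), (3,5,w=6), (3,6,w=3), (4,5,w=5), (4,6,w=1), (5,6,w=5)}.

Step 1: Build adjacency list with weights:
  1: 2(w=6), 3(w=6), 4(w=1), 5(w=6), 6(w=4)
  2: 1(w=6), 3(w=3), 4(w=5), 5(w=3), 6(w=1)
  3: 1(w=6), 2(w=3), 5(w=6), 6(w=3)
  4: 1(w=1), 2(w=5), 5(w=5), 6(w=1)
  5: 1(w=6), 2(w=3), 3(w=6), 4(w=5), 6(w=5)
  6: 1(w=4), 2(w=1), 3(w=3), 4(w=1), 5(w=5)

Step 2: Apply Dijkstra's algorithm from vertex 3:
  Visit vertex 3 (distance=0)
    Update dist[1] = 6
    Update dist[2] = 3
    Update dist[5] = 6
    Update dist[6] = 3
  Visit vertex 2 (distance=3)
    Update dist[4] = 8
  Visit vertex 6 (distance=3)
    Update dist[4] = 4
  Visit vertex 4 (distance=4)
    Update dist[1] = 5
  Visit vertex 1 (distance=5)

Step 3: Shortest path: 3 -> 6 -> 4 -> 1
Total weight: 3 + 1 + 1 = 5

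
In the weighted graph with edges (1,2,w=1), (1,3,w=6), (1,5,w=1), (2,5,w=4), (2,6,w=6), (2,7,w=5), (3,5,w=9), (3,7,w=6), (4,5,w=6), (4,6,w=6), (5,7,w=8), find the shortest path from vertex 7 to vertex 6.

Step 1: Build adjacency list with weights:
  1: 2(w=1), 3(w=6), 5(w=1)
  2: 1(w=1), 5(w=4), 6(w=6), 7(w=5)
  3: 1(w=6), 5(w=9), 7(w=6)
  4: 5(w=6), 6(w=6)
  5: 1(w=1), 2(w=4), 3(w=9), 4(w=6), 7(w=8)
  6: 2(w=6), 4(w=6)
  7: 2(w=5), 3(w=6), 5(w=8)

Step 2: Apply Dijkstra's algorithm from vertex 7:
  Visit vertex 7 (distance=0)
    Update dist[2] = 5
    Update dist[3] = 6
    Update dist[5] = 8
  Visit vertex 2 (distance=5)
    Update dist[1] = 6
    Update dist[6] = 11
  Visit vertex 1 (distance=6)
    Update dist[5] = 7
  Visit vertex 3 (distance=6)
  Visit vertex 5 (distance=7)
    Update dist[4] = 13
  Visit vertex 6 (distance=11)

Step 3: Shortest path: 7 -> 2 -> 6
Total weight: 5 + 6 = 11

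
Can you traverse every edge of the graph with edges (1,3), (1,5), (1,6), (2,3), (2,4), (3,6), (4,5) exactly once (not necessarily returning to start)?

Step 1: Find the degree of each vertex:
  deg(1) = 3
  deg(2) = 2
  deg(3) = 3
  deg(4) = 2
  deg(5) = 2
  deg(6) = 2

Step 2: Count vertices with odd degree:
  Odd-degree vertices: 1, 3 (2 total)

Step 3: Apply Euler's theorem:
  - Eulerian circuit exists iff graph is connected and all vertices have even degree
  - Eulerian path exists iff graph is connected and has 0 or 2 odd-degree vertices

Graph is connected with exactly 2 odd-degree vertices (1, 3).
Eulerian path exists (starting and ending at the odd-degree vertices), but no Eulerian circuit.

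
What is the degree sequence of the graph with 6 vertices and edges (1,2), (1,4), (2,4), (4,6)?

Step 1: Count edges incident to each vertex:
  deg(1) = 2 (neighbors: 2, 4)
  deg(2) = 2 (neighbors: 1, 4)
  deg(3) = 0 (neighbors: none)
  deg(4) = 3 (neighbors: 1, 2, 6)
  deg(5) = 0 (neighbors: none)
  deg(6) = 1 (neighbors: 4)

Step 2: Sort degrees in non-increasing order:
  Degrees: [2, 2, 0, 3, 0, 1] -> sorted: [3, 2, 2, 1, 0, 0]

Degree sequence: [3, 2, 2, 1, 0, 0]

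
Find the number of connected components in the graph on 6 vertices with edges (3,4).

Step 1: Build adjacency list from edges:
  1: (none)
  2: (none)
  3: 4
  4: 3
  5: (none)
  6: (none)

Step 2: Run BFS/DFS from vertex 1:
  Visited: {1}
  Reached 1 of 6 vertices

Step 3: Only 1 of 6 vertices reached. Graph is disconnected.
Connected components: {1}, {2}, {3, 4}, {5}, {6}
Number of connected components: 5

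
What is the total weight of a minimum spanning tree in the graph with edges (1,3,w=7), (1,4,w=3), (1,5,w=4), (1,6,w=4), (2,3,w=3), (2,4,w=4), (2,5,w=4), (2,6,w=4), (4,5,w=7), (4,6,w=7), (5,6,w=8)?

Apply Kruskal's algorithm (sort edges by weight, add if no cycle):

Sorted edges by weight:
  (1,4) w=3
  (2,3) w=3
  (1,5) w=4
  (1,6) w=4
  (2,5) w=4
  (2,4) w=4
  (2,6) w=4
  (1,3) w=7
  (4,5) w=7
  (4,6) w=7
  (5,6) w=8

Add edge (1,4) w=3 -- no cycle. Running total: 3
Add edge (2,3) w=3 -- no cycle. Running total: 6
Add edge (1,5) w=4 -- no cycle. Running total: 10
Add edge (1,6) w=4 -- no cycle. Running total: 14
Add edge (2,5) w=4 -- no cycle. Running total: 18

MST edges: (1,4,w=3), (2,3,w=3), (1,5,w=4), (1,6,w=4), (2,5,w=4)
Total MST weight: 3 + 3 + 4 + 4 + 4 = 18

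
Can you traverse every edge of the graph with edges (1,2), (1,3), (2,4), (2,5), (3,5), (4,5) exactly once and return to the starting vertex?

Step 1: Find the degree of each vertex:
  deg(1) = 2
  deg(2) = 3
  deg(3) = 2
  deg(4) = 2
  deg(5) = 3

Step 2: Count vertices with odd degree:
  Odd-degree vertices: 2, 5 (2 total)

Step 3: Apply Euler's theorem:
  - Eulerian circuit exists iff graph is connected and all vertices have even degree
  - Eulerian path exists iff graph is connected and has 0 or 2 odd-degree vertices

Graph is connected with exactly 2 odd-degree vertices (2, 5).
Eulerian path exists (starting and ending at the odd-degree vertices), but no Eulerian circuit.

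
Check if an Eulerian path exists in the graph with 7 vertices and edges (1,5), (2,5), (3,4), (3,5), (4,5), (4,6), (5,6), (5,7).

Step 1: Find the degree of each vertex:
  deg(1) = 1
  deg(2) = 1
  deg(3) = 2
  deg(4) = 3
  deg(5) = 6
  deg(6) = 2
  deg(7) = 1

Step 2: Count vertices with odd degree:
  Odd-degree vertices: 1, 2, 4, 7 (4 total)

Step 3: Apply Euler's theorem:
  - Eulerian circuit exists iff graph is connected and all vertices have even degree
  - Eulerian path exists iff graph is connected and has 0 or 2 odd-degree vertices

Graph has 4 odd-degree vertices (need 0 or 2).
Neither Eulerian path nor Eulerian circuit exists.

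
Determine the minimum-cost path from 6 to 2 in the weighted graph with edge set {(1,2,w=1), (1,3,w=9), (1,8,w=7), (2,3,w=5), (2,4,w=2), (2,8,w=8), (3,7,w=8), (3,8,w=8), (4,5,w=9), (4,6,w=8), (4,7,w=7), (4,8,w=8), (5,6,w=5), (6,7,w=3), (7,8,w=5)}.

Step 1: Build adjacency list with weights:
  1: 2(w=1), 3(w=9), 8(w=7)
  2: 1(w=1), 3(w=5), 4(w=2), 8(w=8)
  3: 1(w=9), 2(w=5), 7(w=8), 8(w=8)
  4: 2(w=2), 5(w=9), 6(w=8), 7(w=7), 8(w=8)
  5: 4(w=9), 6(w=5)
  6: 4(w=8), 5(w=5), 7(w=3)
  7: 3(w=8), 4(w=7), 6(w=3), 8(w=5)
  8: 1(w=7), 2(w=8), 3(w=8), 4(w=8), 7(w=5)

Step 2: Apply Dijkstra's algorithm from vertex 6:
  Visit vertex 6 (distance=0)
    Update dist[4] = 8
    Update dist[5] = 5
    Update dist[7] = 3
  Visit vertex 7 (distance=3)
    Update dist[3] = 11
    Update dist[8] = 8
  Visit vertex 5 (distance=5)
  Visit vertex 4 (distance=8)
    Update dist[2] = 10
  Visit vertex 8 (distance=8)
    Update dist[1] = 15
  Visit vertex 2 (distance=10)
    Update dist[1] = 11

Step 3: Shortest path: 6 -> 4 -> 2
Total weight: 8 + 2 = 10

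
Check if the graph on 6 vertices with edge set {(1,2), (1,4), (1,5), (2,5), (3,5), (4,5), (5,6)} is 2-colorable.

Step 1: Attempt 2-coloring using BFS:
  Start at vertex 1, assign color 0
  Color vertex 2 with color 1 (neighbor of 1)
  Color vertex 4 with color 1 (neighbor of 1)
  Color vertex 5 with color 1 (neighbor of 1)

Step 2: Conflict found! Vertices 2 and 5 are adjacent but have the same color.
This means the graph contains an odd cycle.

The graph is NOT bipartite.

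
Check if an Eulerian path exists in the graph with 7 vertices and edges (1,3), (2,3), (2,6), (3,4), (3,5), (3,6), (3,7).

Step 1: Find the degree of each vertex:
  deg(1) = 1
  deg(2) = 2
  deg(3) = 6
  deg(4) = 1
  deg(5) = 1
  deg(6) = 2
  deg(7) = 1

Step 2: Count vertices with odd degree:
  Odd-degree vertices: 1, 4, 5, 7 (4 total)

Step 3: Apply Euler's theorem:
  - Eulerian circuit exists iff graph is connected and all vertices have even degree
  - Eulerian path exists iff graph is connected and has 0 or 2 odd-degree vertices

Graph has 4 odd-degree vertices (need 0 or 2).
Neither Eulerian path nor Eulerian circuit exists.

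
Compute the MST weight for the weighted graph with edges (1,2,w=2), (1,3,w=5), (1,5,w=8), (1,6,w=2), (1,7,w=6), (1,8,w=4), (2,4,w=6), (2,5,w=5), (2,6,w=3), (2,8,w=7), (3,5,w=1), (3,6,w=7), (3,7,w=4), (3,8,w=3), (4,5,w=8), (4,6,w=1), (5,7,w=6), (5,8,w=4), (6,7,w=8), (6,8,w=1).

Apply Kruskal's algorithm (sort edges by weight, add if no cycle):

Sorted edges by weight:
  (3,5) w=1
  (4,6) w=1
  (6,8) w=1
  (1,2) w=2
  (1,6) w=2
  (2,6) w=3
  (3,8) w=3
  (1,8) w=4
  (3,7) w=4
  (5,8) w=4
  (1,3) w=5
  (2,5) w=5
  (1,7) w=6
  (2,4) w=6
  (5,7) w=6
  (2,8) w=7
  (3,6) w=7
  (1,5) w=8
  (4,5) w=8
  (6,7) w=8

Add edge (3,5) w=1 -- no cycle. Running total: 1
Add edge (4,6) w=1 -- no cycle. Running total: 2
Add edge (6,8) w=1 -- no cycle. Running total: 3
Add edge (1,2) w=2 -- no cycle. Running total: 5
Add edge (1,6) w=2 -- no cycle. Running total: 7
Skip edge (2,6) w=3 -- would create cycle
Add edge (3,8) w=3 -- no cycle. Running total: 10
Skip edge (1,8) w=4 -- would create cycle
Add edge (3,7) w=4 -- no cycle. Running total: 14

MST edges: (3,5,w=1), (4,6,w=1), (6,8,w=1), (1,2,w=2), (1,6,w=2), (3,8,w=3), (3,7,w=4)
Total MST weight: 1 + 1 + 1 + 2 + 2 + 3 + 4 = 14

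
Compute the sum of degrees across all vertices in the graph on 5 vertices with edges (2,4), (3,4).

Step 1: Count edges incident to each vertex:
  deg(1) = 0 (neighbors: none)
  deg(2) = 1 (neighbors: 4)
  deg(3) = 1 (neighbors: 4)
  deg(4) = 2 (neighbors: 2, 3)
  deg(5) = 0 (neighbors: none)

Step 2: Sum all degrees:
  0 + 1 + 1 + 2 + 0 = 4

Verification: sum of degrees = 2 * |E| = 2 * 2 = 4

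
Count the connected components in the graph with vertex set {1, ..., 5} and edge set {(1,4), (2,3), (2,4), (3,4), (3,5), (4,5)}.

Step 1: Build adjacency list from edges:
  1: 4
  2: 3, 4
  3: 2, 4, 5
  4: 1, 2, 3, 5
  5: 3, 4

Step 2: Run BFS/DFS from vertex 1:
  Visited: {1, 4, 2, 3, 5}
  Reached 5 of 5 vertices

Step 3: All 5 vertices reached from vertex 1, so the graph is connected.
Number of connected components: 1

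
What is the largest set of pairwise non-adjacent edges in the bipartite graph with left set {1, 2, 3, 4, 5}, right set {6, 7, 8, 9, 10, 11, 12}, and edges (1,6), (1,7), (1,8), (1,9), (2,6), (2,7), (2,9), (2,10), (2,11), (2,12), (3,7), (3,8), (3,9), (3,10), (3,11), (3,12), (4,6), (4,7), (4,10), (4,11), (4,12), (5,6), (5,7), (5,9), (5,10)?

Step 1: List the neighbors of each left vertex:
  1: 6, 7, 8, 9
  2: 6, 7, 9, 10, 11, 12
  3: 7, 8, 9, 10, 11, 12
  4: 6, 7, 10, 11, 12
  5: 6, 7, 9, 10

Step 2: Greedily match left vertices, then look for augmenting paths:
  Match 1 -- 6
  Match 2 -- 7
  Match 3 -- 8
  Match 4 -- 10
  Match 5 -- 9
  No augmenting path remains.

Step 3: Verify this is maximum:
  Matching size 5 = min(|L|, |R|) = min(5, 7), which is an upper bound, so this matching is maximum.

Maximum matching: {(1,6), (2,7), (3,8), (4,10), (5,9)}
Size: 5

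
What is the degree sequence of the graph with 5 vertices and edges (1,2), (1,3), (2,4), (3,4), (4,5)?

Step 1: Count edges incident to each vertex:
  deg(1) = 2 (neighbors: 2, 3)
  deg(2) = 2 (neighbors: 1, 4)
  deg(3) = 2 (neighbors: 1, 4)
  deg(4) = 3 (neighbors: 2, 3, 5)
  deg(5) = 1 (neighbors: 4)

Step 2: Sort degrees in non-increasing order:
  Degrees: [2, 2, 2, 3, 1] -> sorted: [3, 2, 2, 2, 1]

Degree sequence: [3, 2, 2, 2, 1]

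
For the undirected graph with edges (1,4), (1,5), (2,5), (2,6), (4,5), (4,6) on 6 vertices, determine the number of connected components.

Step 1: Build adjacency list from edges:
  1: 4, 5
  2: 5, 6
  3: (none)
  4: 1, 5, 6
  5: 1, 2, 4
  6: 2, 4

Step 2: Run BFS/DFS from vertex 1:
  Visited: {1, 4, 5, 6, 2}
  Reached 5 of 6 vertices

Step 3: Only 5 of 6 vertices reached. Graph is disconnected.
Connected components: {1, 2, 4, 5, 6}, {3}
Number of connected components: 2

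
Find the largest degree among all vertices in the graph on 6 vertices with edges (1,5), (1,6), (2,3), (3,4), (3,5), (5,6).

Step 1: Count edges incident to each vertex:
  deg(1) = 2 (neighbors: 5, 6)
  deg(2) = 1 (neighbors: 3)
  deg(3) = 3 (neighbors: 2, 4, 5)
  deg(4) = 1 (neighbors: 3)
  deg(5) = 3 (neighbors: 1, 3, 6)
  deg(6) = 2 (neighbors: 1, 5)

Step 2: Find maximum:
  max(2, 1, 3, 1, 3, 2) = 3 (vertex 3)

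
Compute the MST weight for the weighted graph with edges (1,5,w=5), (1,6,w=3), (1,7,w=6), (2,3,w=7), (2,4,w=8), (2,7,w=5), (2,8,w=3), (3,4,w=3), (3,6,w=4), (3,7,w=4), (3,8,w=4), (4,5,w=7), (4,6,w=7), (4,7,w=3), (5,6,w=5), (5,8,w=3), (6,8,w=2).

Apply Kruskal's algorithm (sort edges by weight, add if no cycle):

Sorted edges by weight:
  (6,8) w=2
  (1,6) w=3
  (2,8) w=3
  (3,4) w=3
  (4,7) w=3
  (5,8) w=3
  (3,6) w=4
  (3,8) w=4
  (3,7) w=4
  (1,5) w=5
  (2,7) w=5
  (5,6) w=5
  (1,7) w=6
  (2,3) w=7
  (4,5) w=7
  (4,6) w=7
  (2,4) w=8

Add edge (6,8) w=2 -- no cycle. Running total: 2
Add edge (1,6) w=3 -- no cycle. Running total: 5
Add edge (2,8) w=3 -- no cycle. Running total: 8
Add edge (3,4) w=3 -- no cycle. Running total: 11
Add edge (4,7) w=3 -- no cycle. Running total: 14
Add edge (5,8) w=3 -- no cycle. Running total: 17
Add edge (3,6) w=4 -- no cycle. Running total: 21

MST edges: (6,8,w=2), (1,6,w=3), (2,8,w=3), (3,4,w=3), (4,7,w=3), (5,8,w=3), (3,6,w=4)
Total MST weight: 2 + 3 + 3 + 3 + 3 + 3 + 4 = 21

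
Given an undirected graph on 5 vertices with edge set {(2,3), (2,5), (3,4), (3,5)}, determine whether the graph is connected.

Step 1: Build adjacency list from edges:
  1: (none)
  2: 3, 5
  3: 2, 4, 5
  4: 3
  5: 2, 3

Step 2: Run BFS/DFS from vertex 1:
  Visited: {1}
  Reached 1 of 5 vertices

Step 3: Only 1 of 5 vertices reached. Graph is disconnected.
Connected components: {1}, {2, 3, 4, 5}
Answer: No, the graph is not connected (2 components).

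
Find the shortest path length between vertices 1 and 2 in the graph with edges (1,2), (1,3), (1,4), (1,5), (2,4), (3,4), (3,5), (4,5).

Step 1: Build adjacency list:
  1: 2, 3, 4, 5
  2: 1, 4
  3: 1, 4, 5
  4: 1, 2, 3, 5
  5: 1, 3, 4

Step 2: BFS from vertex 1 to find shortest path to 2:
  vertex 2 reached at distance 1

Step 3: Shortest path: 1 -> 2
Path length: 1 edge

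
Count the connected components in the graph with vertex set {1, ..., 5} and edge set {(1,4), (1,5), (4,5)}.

Step 1: Build adjacency list from edges:
  1: 4, 5
  2: (none)
  3: (none)
  4: 1, 5
  5: 1, 4

Step 2: Run BFS/DFS from vertex 1:
  Visited: {1, 4, 5}
  Reached 3 of 5 vertices

Step 3: Only 3 of 5 vertices reached. Graph is disconnected.
Connected components: {1, 4, 5}, {2}, {3}
Number of connected components: 3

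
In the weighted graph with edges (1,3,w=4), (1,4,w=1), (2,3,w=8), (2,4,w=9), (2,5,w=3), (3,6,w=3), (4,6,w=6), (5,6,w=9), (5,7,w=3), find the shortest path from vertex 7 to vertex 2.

Step 1: Build adjacency list with weights:
  1: 3(w=4), 4(w=1)
  2: 3(w=8), 4(w=9), 5(w=3)
  3: 1(w=4), 2(w=8), 6(w=3)
  4: 1(w=1), 2(w=9), 6(w=6)
  5: 2(w=3), 6(w=9), 7(w=3)
  6: 3(w=3), 4(w=6), 5(w=9)
  7: 5(w=3)

Step 2: Apply Dijkstra's algorithm from vertex 7:
  Visit vertex 7 (distance=0)
    Update dist[5] = 3
  Visit vertex 5 (distance=3)
    Update dist[2] = 6
    Update dist[6] = 12
  Visit vertex 2 (distance=6)
    Update dist[3] = 14
    Update dist[4] = 15

Step 3: Shortest path: 7 -> 5 -> 2
Total weight: 3 + 3 = 6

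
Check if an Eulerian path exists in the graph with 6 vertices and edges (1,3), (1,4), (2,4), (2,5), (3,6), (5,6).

Step 1: Find the degree of each vertex:
  deg(1) = 2
  deg(2) = 2
  deg(3) = 2
  deg(4) = 2
  deg(5) = 2
  deg(6) = 2

Step 2: Count vertices with odd degree:
  All vertices have even degree (0 odd-degree vertices)

Step 3: Apply Euler's theorem:
  - Eulerian circuit exists iff graph is connected and all vertices have even degree
  - Eulerian path exists iff graph is connected and has 0 or 2 odd-degree vertices

Graph is connected with 0 odd-degree vertices.
Both Eulerian circuit and Eulerian path exist.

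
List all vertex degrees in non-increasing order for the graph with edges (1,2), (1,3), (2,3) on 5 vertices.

Step 1: Count edges incident to each vertex:
  deg(1) = 2 (neighbors: 2, 3)
  deg(2) = 2 (neighbors: 1, 3)
  deg(3) = 2 (neighbors: 1, 2)
  deg(4) = 0 (neighbors: none)
  deg(5) = 0 (neighbors: none)

Step 2: Sort degrees in non-increasing order:
  Degrees: [2, 2, 2, 0, 0] -> sorted: [2, 2, 2, 0, 0]

Degree sequence: [2, 2, 2, 0, 0]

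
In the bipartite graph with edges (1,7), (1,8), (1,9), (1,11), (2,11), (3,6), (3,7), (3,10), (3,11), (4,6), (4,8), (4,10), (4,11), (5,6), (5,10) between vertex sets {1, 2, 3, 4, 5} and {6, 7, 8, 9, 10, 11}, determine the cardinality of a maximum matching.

Step 1: List the neighbors of each left vertex:
  1: 7, 8, 9, 11
  2: 11
  3: 6, 7, 10, 11
  4: 6, 8, 10, 11
  5: 6, 10

Step 2: Greedily match left vertices, then look for augmenting paths:
  Match 1 -- 7
  Match 2 -- 11
  Match 3 -- 6
  Match 4 -- 8
  Match 5 -- 10
  No augmenting path remains.

Step 3: Verify this is maximum:
  Matching size 5 = min(|L|, |R|) = min(5, 6), which is an upper bound, so this matching is maximum.

Maximum matching: {(1,7), (2,11), (3,6), (4,8), (5,10)}
Size: 5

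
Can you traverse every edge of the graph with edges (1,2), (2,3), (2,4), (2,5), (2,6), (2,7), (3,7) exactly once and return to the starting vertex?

Step 1: Find the degree of each vertex:
  deg(1) = 1
  deg(2) = 6
  deg(3) = 2
  deg(4) = 1
  deg(5) = 1
  deg(6) = 1
  deg(7) = 2

Step 2: Count vertices with odd degree:
  Odd-degree vertices: 1, 4, 5, 6 (4 total)

Step 3: Apply Euler's theorem:
  - Eulerian circuit exists iff graph is connected and all vertices have even degree
  - Eulerian path exists iff graph is connected and has 0 or 2 odd-degree vertices

Graph has 4 odd-degree vertices (need 0 or 2).
Neither Eulerian path nor Eulerian circuit exists.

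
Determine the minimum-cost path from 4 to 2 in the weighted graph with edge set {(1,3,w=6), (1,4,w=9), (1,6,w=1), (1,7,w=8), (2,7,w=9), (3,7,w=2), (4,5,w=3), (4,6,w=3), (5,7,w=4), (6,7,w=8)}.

Step 1: Build adjacency list with weights:
  1: 3(w=6), 4(w=9), 6(w=1), 7(w=8)
  2: 7(w=9)
  3: 1(w=6), 7(w=2)
  4: 1(w=9), 5(w=3), 6(w=3)
  5: 4(w=3), 7(w=4)
  6: 1(w=1), 4(w=3), 7(w=8)
  7: 1(w=8), 2(w=9), 3(w=2), 5(w=4), 6(w=8)

Step 2: Apply Dijkstra's algorithm from vertex 4:
  Visit vertex 4 (distance=0)
    Update dist[1] = 9
    Update dist[5] = 3
    Update dist[6] = 3
  Visit vertex 5 (distance=3)
    Update dist[7] = 7
  Visit vertex 6 (distance=3)
    Update dist[1] = 4
  Visit vertex 1 (distance=4)
    Update dist[3] = 10
  Visit vertex 7 (distance=7)
    Update dist[2] = 16
    Update dist[3] = 9
  Visit vertex 3 (distance=9)
  Visit vertex 2 (distance=16)

Step 3: Shortest path: 4 -> 5 -> 7 -> 2
Total weight: 3 + 4 + 9 = 16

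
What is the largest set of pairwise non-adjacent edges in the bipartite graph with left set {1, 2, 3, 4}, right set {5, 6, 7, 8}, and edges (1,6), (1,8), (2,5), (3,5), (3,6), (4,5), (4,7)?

Step 1: List the neighbors of each left vertex:
  1: 6, 8
  2: 5
  3: 5, 6
  4: 5, 7

Step 2: Greedily match left vertices, then look for augmenting paths:
  Match 1 -- 8
  Match 2 -- 5
  Match 3 -- 6
  Match 4 -- 7
  No augmenting path remains.

Step 3: Verify this is maximum:
  Matching size 4 = min(|L|, |R|) = min(4, 4), which is an upper bound, so this matching is maximum.

Maximum matching: {(1,8), (2,5), (3,6), (4,7)}
Size: 4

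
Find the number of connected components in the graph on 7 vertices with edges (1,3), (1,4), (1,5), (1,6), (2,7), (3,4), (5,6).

Step 1: Build adjacency list from edges:
  1: 3, 4, 5, 6
  2: 7
  3: 1, 4
  4: 1, 3
  5: 1, 6
  6: 1, 5
  7: 2

Step 2: Run BFS/DFS from vertex 1:
  Visited: {1, 3, 4, 5, 6}
  Reached 5 of 7 vertices

Step 3: Only 5 of 7 vertices reached. Graph is disconnected.
Connected components: {1, 3, 4, 5, 6}, {2, 7}
Number of connected components: 2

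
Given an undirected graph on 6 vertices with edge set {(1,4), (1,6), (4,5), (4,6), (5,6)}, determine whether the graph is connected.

Step 1: Build adjacency list from edges:
  1: 4, 6
  2: (none)
  3: (none)
  4: 1, 5, 6
  5: 4, 6
  6: 1, 4, 5

Step 2: Run BFS/DFS from vertex 1:
  Visited: {1, 4, 6, 5}
  Reached 4 of 6 vertices

Step 3: Only 4 of 6 vertices reached. Graph is disconnected.
Connected components: {1, 4, 5, 6}, {2}, {3}
Answer: No, the graph is not connected (3 components).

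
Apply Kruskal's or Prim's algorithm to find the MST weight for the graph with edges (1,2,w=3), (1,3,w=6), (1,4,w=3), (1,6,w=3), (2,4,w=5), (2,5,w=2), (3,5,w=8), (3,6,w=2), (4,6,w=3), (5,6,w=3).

Apply Kruskal's algorithm (sort edges by weight, add if no cycle):

Sorted edges by weight:
  (2,5) w=2
  (3,6) w=2
  (1,6) w=3
  (1,2) w=3
  (1,4) w=3
  (4,6) w=3
  (5,6) w=3
  (2,4) w=5
  (1,3) w=6
  (3,5) w=8

Add edge (2,5) w=2 -- no cycle. Running total: 2
Add edge (3,6) w=2 -- no cycle. Running total: 4
Add edge (1,6) w=3 -- no cycle. Running total: 7
Add edge (1,2) w=3 -- no cycle. Running total: 10
Add edge (1,4) w=3 -- no cycle. Running total: 13

MST edges: (2,5,w=2), (3,6,w=2), (1,6,w=3), (1,2,w=3), (1,4,w=3)
Total MST weight: 2 + 2 + 3 + 3 + 3 = 13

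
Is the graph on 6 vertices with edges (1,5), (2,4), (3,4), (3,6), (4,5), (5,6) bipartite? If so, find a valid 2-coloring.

Step 1: Attempt 2-coloring using BFS:
  Start at vertex 1, assign color 0
  Color vertex 5 with color 1 (neighbor of 1)
  Color vertex 4 with color 0 (neighbor of 5)
  Color vertex 6 with color 0 (neighbor of 5)
  Color vertex 2 with color 1 (neighbor of 4)
  Color vertex 3 with color 1 (neighbor of 4)

Step 2: 2-coloring succeeded. No conflicts found.
  Set A (color 0): {1, 4, 6}
  Set B (color 1): {2, 3, 5}

The graph is bipartite with partition {1, 4, 6}, {2, 3, 5}.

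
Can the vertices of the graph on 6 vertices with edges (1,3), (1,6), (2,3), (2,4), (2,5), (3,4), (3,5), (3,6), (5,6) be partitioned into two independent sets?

Step 1: Attempt 2-coloring using BFS:
  Start at vertex 1, assign color 0
  Color vertex 3 with color 1 (neighbor of 1)
  Color vertex 6 with color 1 (neighbor of 1)
  Color vertex 2 with color 0 (neighbor of 3)
  Color vertex 4 with color 0 (neighbor of 3)
  Color vertex 5 with color 0 (neighbor of 3)

Step 2: Conflict found! Vertices 3 and 6 are adjacent but have the same color.
This means the graph contains an odd cycle.

The graph is NOT bipartite.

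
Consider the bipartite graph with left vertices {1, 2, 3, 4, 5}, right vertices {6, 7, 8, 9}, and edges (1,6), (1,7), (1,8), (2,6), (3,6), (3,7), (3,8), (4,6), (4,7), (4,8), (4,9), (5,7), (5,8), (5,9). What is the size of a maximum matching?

Step 1: List the neighbors of each left vertex:
  1: 6, 7, 8
  2: 6
  3: 6, 7, 8
  4: 6, 7, 8, 9
  5: 7, 8, 9

Step 2: Greedily match left vertices, then look for augmenting paths:
  Match 1 -- 6
  Match 3 -- 7
  Match 4 -- 8
  Match 5 -- 9
  No augmenting path remains.

Step 3: Verify this is maximum:
  Matching size 4 = min(|L|, |R|) = min(5, 4), which is an upper bound, so this matching is maximum.

Maximum matching: {(1,6), (3,7), (4,8), (5,9)}
Size: 4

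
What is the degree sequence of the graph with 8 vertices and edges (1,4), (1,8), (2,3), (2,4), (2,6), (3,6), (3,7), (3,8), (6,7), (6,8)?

Step 1: Count edges incident to each vertex:
  deg(1) = 2 (neighbors: 4, 8)
  deg(2) = 3 (neighbors: 3, 4, 6)
  deg(3) = 4 (neighbors: 2, 6, 7, 8)
  deg(4) = 2 (neighbors: 1, 2)
  deg(5) = 0 (neighbors: none)
  deg(6) = 4 (neighbors: 2, 3, 7, 8)
  deg(7) = 2 (neighbors: 3, 6)
  deg(8) = 3 (neighbors: 1, 3, 6)

Step 2: Sort degrees in non-increasing order:
  Degrees: [2, 3, 4, 2, 0, 4, 2, 3] -> sorted: [4, 4, 3, 3, 2, 2, 2, 0]

Degree sequence: [4, 4, 3, 3, 2, 2, 2, 0]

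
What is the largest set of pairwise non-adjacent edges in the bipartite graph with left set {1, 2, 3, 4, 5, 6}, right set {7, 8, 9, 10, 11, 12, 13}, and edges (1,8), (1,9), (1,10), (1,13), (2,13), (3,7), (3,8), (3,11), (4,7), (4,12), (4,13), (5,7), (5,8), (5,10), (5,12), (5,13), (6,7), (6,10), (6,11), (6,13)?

Step 1: List the neighbors of each left vertex:
  1: 8, 9, 10, 13
  2: 13
  3: 7, 8, 11
  4: 7, 12, 13
  5: 7, 8, 10, 12, 13
  6: 7, 10, 11, 13

Step 2: Greedily match left vertices, then look for augmenting paths:
  Match 1 -- 8
  Match 2 -- 13
  Match 3 -- 7
  Match 4 -- 12
  Match 5 -- 10
  Match 6 -- 11
  No augmenting path remains.

Step 3: Verify this is maximum:
  Matching size 6 = min(|L|, |R|) = min(6, 7), which is an upper bound, so this matching is maximum.

Maximum matching: {(1,8), (2,13), (3,7), (4,12), (5,10), (6,11)}
Size: 6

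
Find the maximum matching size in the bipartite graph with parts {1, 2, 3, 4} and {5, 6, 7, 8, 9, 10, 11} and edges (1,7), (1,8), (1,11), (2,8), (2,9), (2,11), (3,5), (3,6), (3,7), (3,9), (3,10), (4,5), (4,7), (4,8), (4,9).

Step 1: List the neighbors of each left vertex:
  1: 7, 8, 11
  2: 8, 9, 11
  3: 5, 6, 7, 9, 10
  4: 5, 7, 8, 9

Step 2: Greedily match left vertices, then look for augmenting paths:
  Match 1 -- 7
  Match 2 -- 8
  Match 3 -- 5
  Match 4 -- 9
  No augmenting path remains.

Step 3: Verify this is maximum:
  Matching size 4 = min(|L|, |R|) = min(4, 7), which is an upper bound, so this matching is maximum.

Maximum matching: {(1,7), (2,8), (3,5), (4,9)}
Size: 4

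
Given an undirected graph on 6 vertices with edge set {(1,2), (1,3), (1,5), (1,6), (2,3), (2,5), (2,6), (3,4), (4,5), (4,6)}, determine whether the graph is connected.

Step 1: Build adjacency list from edges:
  1: 2, 3, 5, 6
  2: 1, 3, 5, 6
  3: 1, 2, 4
  4: 3, 5, 6
  5: 1, 2, 4
  6: 1, 2, 4

Step 2: Run BFS/DFS from vertex 1:
  Visited: {1, 2, 3, 5, 6, 4}
  Reached 6 of 6 vertices

Step 3: All 6 vertices reached from vertex 1, so the graph is connected.
Answer: Yes, the graph is connected.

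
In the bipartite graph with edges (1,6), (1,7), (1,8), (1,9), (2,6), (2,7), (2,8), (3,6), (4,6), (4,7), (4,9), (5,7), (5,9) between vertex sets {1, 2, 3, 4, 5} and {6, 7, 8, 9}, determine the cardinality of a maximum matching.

Step 1: List the neighbors of each left vertex:
  1: 6, 7, 8, 9
  2: 6, 7, 8
  3: 6
  4: 6, 7, 9
  5: 7, 9

Step 2: Greedily match left vertices, then look for augmenting paths:
  Match 1 -- 8
  Match 2 -- 7
  Match 3 -- 6
  Match 4 -- 9
  No augmenting path remains.

Step 3: Verify this is maximum:
  Matching size 4 = min(|L|, |R|) = min(5, 4), which is an upper bound, so this matching is maximum.

Maximum matching: {(1,8), (2,7), (3,6), (4,9)}
Size: 4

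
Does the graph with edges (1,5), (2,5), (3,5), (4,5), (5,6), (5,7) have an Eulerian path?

Step 1: Find the degree of each vertex:
  deg(1) = 1
  deg(2) = 1
  deg(3) = 1
  deg(4) = 1
  deg(5) = 6
  deg(6) = 1
  deg(7) = 1

Step 2: Count vertices with odd degree:
  Odd-degree vertices: 1, 2, 3, 4, 6, 7 (6 total)

Step 3: Apply Euler's theorem:
  - Eulerian circuit exists iff graph is connected and all vertices have even degree
  - Eulerian path exists iff graph is connected and has 0 or 2 odd-degree vertices

Graph has 6 odd-degree vertices (need 0 or 2).
Neither Eulerian path nor Eulerian circuit exists.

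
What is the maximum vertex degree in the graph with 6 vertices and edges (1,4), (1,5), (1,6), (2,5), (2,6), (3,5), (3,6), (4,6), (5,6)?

Step 1: Count edges incident to each vertex:
  deg(1) = 3 (neighbors: 4, 5, 6)
  deg(2) = 2 (neighbors: 5, 6)
  deg(3) = 2 (neighbors: 5, 6)
  deg(4) = 2 (neighbors: 1, 6)
  deg(5) = 4 (neighbors: 1, 2, 3, 6)
  deg(6) = 5 (neighbors: 1, 2, 3, 4, 5)

Step 2: Find maximum:
  max(3, 2, 2, 2, 4, 5) = 5 (vertex 6)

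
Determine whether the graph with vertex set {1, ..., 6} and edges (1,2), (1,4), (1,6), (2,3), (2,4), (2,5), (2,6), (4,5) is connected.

Step 1: Build adjacency list from edges:
  1: 2, 4, 6
  2: 1, 3, 4, 5, 6
  3: 2
  4: 1, 2, 5
  5: 2, 4
  6: 1, 2

Step 2: Run BFS/DFS from vertex 1:
  Visited: {1, 2, 4, 6, 3, 5}
  Reached 6 of 6 vertices

Step 3: All 6 vertices reached from vertex 1, so the graph is connected.
Answer: Yes, the graph is connected.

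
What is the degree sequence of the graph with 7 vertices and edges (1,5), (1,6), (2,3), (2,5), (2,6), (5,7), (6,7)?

Step 1: Count edges incident to each vertex:
  deg(1) = 2 (neighbors: 5, 6)
  deg(2) = 3 (neighbors: 3, 5, 6)
  deg(3) = 1 (neighbors: 2)
  deg(4) = 0 (neighbors: none)
  deg(5) = 3 (neighbors: 1, 2, 7)
  deg(6) = 3 (neighbors: 1, 2, 7)
  deg(7) = 2 (neighbors: 5, 6)

Step 2: Sort degrees in non-increasing order:
  Degrees: [2, 3, 1, 0, 3, 3, 2] -> sorted: [3, 3, 3, 2, 2, 1, 0]

Degree sequence: [3, 3, 3, 2, 2, 1, 0]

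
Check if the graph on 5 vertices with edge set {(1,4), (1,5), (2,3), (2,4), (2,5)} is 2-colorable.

Step 1: Attempt 2-coloring using BFS:
  Start at vertex 1, assign color 0
  Color vertex 4 with color 1 (neighbor of 1)
  Color vertex 5 with color 1 (neighbor of 1)
  Color vertex 2 with color 0 (neighbor of 4)
  Color vertex 3 with color 1 (neighbor of 2)

Step 2: 2-coloring succeeded. No conflicts found.
  Set A (color 0): {1, 2}
  Set B (color 1): {3, 4, 5}

The graph is bipartite with partition {1, 2}, {3, 4, 5}.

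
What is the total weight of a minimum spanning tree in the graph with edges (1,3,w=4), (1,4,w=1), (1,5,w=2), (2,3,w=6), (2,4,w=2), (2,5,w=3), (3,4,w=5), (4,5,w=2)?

Apply Kruskal's algorithm (sort edges by weight, add if no cycle):

Sorted edges by weight:
  (1,4) w=1
  (1,5) w=2
  (2,4) w=2
  (4,5) w=2
  (2,5) w=3
  (1,3) w=4
  (3,4) w=5
  (2,3) w=6

Add edge (1,4) w=1 -- no cycle. Running total: 1
Add edge (1,5) w=2 -- no cycle. Running total: 3
Add edge (2,4) w=2 -- no cycle. Running total: 5
Skip edge (4,5) w=2 -- would create cycle
Skip edge (2,5) w=3 -- would create cycle
Add edge (1,3) w=4 -- no cycle. Running total: 9

MST edges: (1,4,w=1), (1,5,w=2), (2,4,w=2), (1,3,w=4)
Total MST weight: 1 + 2 + 2 + 4 = 9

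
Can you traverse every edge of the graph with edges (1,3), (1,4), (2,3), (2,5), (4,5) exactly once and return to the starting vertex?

Step 1: Find the degree of each vertex:
  deg(1) = 2
  deg(2) = 2
  deg(3) = 2
  deg(4) = 2
  deg(5) = 2

Step 2: Count vertices with odd degree:
  All vertices have even degree (0 odd-degree vertices)

Step 3: Apply Euler's theorem:
  - Eulerian circuit exists iff graph is connected and all vertices have even degree
  - Eulerian path exists iff graph is connected and has 0 or 2 odd-degree vertices

Graph is connected with 0 odd-degree vertices.
Both Eulerian circuit and Eulerian path exist.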